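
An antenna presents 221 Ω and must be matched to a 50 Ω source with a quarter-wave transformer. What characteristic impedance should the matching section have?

Z_qwt = √(Z_0·R_L) = √(50 × 221) = √11050

Z_qwt ≈ 105 Ω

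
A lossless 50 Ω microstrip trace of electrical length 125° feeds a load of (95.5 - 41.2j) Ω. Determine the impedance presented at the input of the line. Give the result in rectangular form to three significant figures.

tan(βl) = tan(125°) = -1.43
Z_in = Z_0·(Z_L + jZ_0·tanβl)/(Z_0 + jZ_L·tanβl)
     = 50·(95.5 − j113)/(-8.84 − j136)

Z_in ≈ 38.8 + j37.5 Ω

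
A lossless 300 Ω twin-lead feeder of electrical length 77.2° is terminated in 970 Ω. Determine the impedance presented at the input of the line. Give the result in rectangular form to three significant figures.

Z_in ≈ 97.1 − j61.3 Ω

tan(βl) = tan(77.2°) = 4.4
Z_in = Z_0·(Z_L + jZ_0·tanβl)/(Z_0 + jZ_L·tanβl)
     = 300·(970 + j1320)/(300 + j4270)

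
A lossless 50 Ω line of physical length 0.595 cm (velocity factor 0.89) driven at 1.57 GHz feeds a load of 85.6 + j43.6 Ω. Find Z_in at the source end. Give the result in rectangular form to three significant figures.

λ = v/f = 0.89·c / 1.57 GHz = 0.17 m
βl = 2π·l/λ = 2π × 0.035 = 12.6°
tan(βl) = tan(12.6°) = 0.223
Z_in = Z_0·(Z_L + jZ_0·tanβl)/(Z_0 + jZ_L·tanβl)
     = 50·(85.6 + j54.8)/(40.3 + j19.1)

Z_in ≈ 113 + j14.3 Ω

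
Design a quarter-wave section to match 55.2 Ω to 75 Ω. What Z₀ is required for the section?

Z_qwt ≈ 64.3 Ω

Z_qwt = √(Z_0·R_L) = √(75 × 55.2) = √4140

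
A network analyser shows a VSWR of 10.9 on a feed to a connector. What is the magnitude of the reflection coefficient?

|Γ| ≈ 0.832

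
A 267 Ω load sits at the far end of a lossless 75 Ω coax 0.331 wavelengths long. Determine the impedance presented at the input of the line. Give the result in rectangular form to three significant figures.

Z_in ≈ 27 + j37.6 Ω

βl = 2π × 0.331 = 119°
tan(βl) = tan(119°) = -1.79
Z_in = Z_0·(Z_L + jZ_0·tanβl)/(Z_0 + jZ_L·tanβl)
     = 75·(267 − j134)/(75 − j479)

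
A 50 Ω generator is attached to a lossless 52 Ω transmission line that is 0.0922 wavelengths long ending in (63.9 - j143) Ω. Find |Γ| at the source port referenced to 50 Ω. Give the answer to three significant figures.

βl = 2π × 0.0922 = 33.2°
tan(βl) = 0.654
Z_in = Z_0·(Z_L + jZ_0·tanβl)/(Z_0 + jZ_L·tanβl) = 10.8 − j42 Ω
Γ_s = (Z_in − Z_s)/(Z_in + Z_s) = (-39.2 − j42)/(60.8 − j42), |Γ_s| = 0.778

|Γ| ≈ 0.778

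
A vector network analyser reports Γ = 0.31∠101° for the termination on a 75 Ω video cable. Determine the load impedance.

Z_L = Z_0·(1 + Γ)/(1 − Γ) = 75·(0.941 + j0.304)/(1.06 − j0.304)

Z_L ≈ 55.8 + j37.6 Ω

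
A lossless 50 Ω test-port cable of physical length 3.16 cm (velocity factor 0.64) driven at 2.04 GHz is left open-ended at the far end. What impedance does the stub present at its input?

λ = v/f = 0.64·c / 2.04 GHz = 0.0941 m
βl = 2π·l/λ = 2π × 0.336 = 121°
tan(βl) = -1.67
For an open-ended stub, Z_in = −jZ_0·cot(βl) = −jZ_0/tan(βl)

Z_in ≈ +j29.9 Ω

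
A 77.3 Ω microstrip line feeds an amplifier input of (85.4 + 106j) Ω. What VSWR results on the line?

Γ = (Z_L − Z_0)/(Z_L + Z_0) = (8.1 + j106)/(162.7 + j106)
|Γ| = 106/194 = 0.547
VSWR = (1 + |Γ|)/(1 − |Γ|) = 1.55/0.453

VSWR ≈ 3.42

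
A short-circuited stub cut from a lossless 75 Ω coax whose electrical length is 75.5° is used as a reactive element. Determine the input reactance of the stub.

tan(βl) = 3.87
For a short-circuited stub, Z_in = jZ_0·tan(βl)

X_in ≈ 290 Ω (inductive)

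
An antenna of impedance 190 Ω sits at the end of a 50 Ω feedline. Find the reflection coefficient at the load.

Γ = 0.583

Γ = (Z_L − Z_0)/(Z_L + Z_0) = (190 − 50)/(190 + 50) = 140/240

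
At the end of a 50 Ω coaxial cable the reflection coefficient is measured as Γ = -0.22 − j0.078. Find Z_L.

Z_L ≈ 31.6 − j5.22 Ω

Z_L = Z_0·(1 + Γ)/(1 − Γ) = 50·(0.78 − j0.078)/(1.22 + j0.078)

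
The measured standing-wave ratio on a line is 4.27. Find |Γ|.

|Γ| ≈ 0.62

|Γ| = (S − 1)/(S + 1) = (4.27 − 1)/(4.27 + 1) = 3.27/5.27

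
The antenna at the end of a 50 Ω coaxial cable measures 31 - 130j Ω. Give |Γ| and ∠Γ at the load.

Γ ≈ 0.858 ∠ -40.2°

Γ = (Z_L − Z_0)/(Z_L + Z_0) = (-19 − j130)/(81 − j130)
|Γ| = 131/153 = 0.858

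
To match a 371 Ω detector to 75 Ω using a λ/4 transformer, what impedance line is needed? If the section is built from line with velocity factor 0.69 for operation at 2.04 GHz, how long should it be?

Z_qwt = √(Z_0·R_L) = √(75 × 371) = √27820
λ = 0.69·c/f = 0.101 m, so l = λ/4 = 0.0254 m

Z_qwt ≈ 167 Ω; length ≈ 2.54 cm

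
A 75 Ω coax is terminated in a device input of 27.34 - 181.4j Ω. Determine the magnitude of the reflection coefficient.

Γ = (Z_L − Z_0)/(Z_L + Z_0) = (-47.66 − j181.4)/(102.3 − j181.4)
|Γ| = 188/208

|Γ| ≈ 0.901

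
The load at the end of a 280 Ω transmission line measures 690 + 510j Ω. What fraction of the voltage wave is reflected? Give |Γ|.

|Γ| ≈ 0.597

Γ = (Z_L − Z_0)/(Z_L + Z_0) = (410 + j510)/(970 + j510)
|Γ| = 654/1100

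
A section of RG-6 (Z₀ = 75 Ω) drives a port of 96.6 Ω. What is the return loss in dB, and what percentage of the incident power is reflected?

Γ = (96.6 − 75)/(96.6 + 75) = 0.126
RL = −20·log₁₀(0.126) = 18 dB
P_refl/P_inc = |Γ|² = 0.0158

RL ≈ 18 dB; 1.58% of incident power reflected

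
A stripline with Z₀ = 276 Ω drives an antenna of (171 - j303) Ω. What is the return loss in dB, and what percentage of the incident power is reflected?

RL ≈ 4.53 dB; 35.3% of incident power reflected

Γ = (-105 − j303)/(447 − j303), |Γ| = 0.594
RL = −20·log₁₀(0.594) = 4.53 dB
P_refl/P_inc = |Γ|² = 0.353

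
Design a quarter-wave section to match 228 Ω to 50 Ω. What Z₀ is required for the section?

Z_qwt = √(Z_0·R_L) = √(50 × 228) = √11400

Z_qwt ≈ 107 Ω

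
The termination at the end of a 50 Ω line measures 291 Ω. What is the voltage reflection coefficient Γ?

Γ = 0.707

Γ = (Z_L − Z_0)/(Z_L + Z_0) = (291 − 50)/(291 + 50) = 241/341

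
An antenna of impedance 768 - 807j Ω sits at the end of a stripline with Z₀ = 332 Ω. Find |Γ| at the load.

Γ = (Z_L − Z_0)/(Z_L + Z_0) = (436 − j807)/(1100 − j807)
|Γ| = 917/1360

|Γ| ≈ 0.672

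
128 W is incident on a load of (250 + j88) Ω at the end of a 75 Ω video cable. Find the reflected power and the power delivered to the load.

P_reflected ≈ 43.3 W; P_delivered ≈ 84.7 W

|Γ| = |(175 + j88)/(325 + j88)| = 0.582
|Γ|² = 0.338
P_refl = |Γ|²·P_inc = 43.3 W, P_del = (1 − |Γ|²)·P_inc = 84.7 W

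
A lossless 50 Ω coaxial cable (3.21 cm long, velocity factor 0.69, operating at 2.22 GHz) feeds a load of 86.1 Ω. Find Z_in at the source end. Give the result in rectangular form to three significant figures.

λ = v/f = 0.69·c / 2.22 GHz = 0.0932 m
βl = 2π·l/λ = 2π × 0.344 = 124°
tan(βl) = tan(124°) = -1.49
Z_in = Z_0·(Z_L + jZ_0·tanβl)/(Z_0 + jZ_L·tanβl)
     = 50·(86.1 − j74.3)/(50 − j128)

Z_in ≈ 36.6 + j19.3 Ω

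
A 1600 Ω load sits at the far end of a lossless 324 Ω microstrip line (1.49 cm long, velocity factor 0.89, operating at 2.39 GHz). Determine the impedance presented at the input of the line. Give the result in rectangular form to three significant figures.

Z_in ≈ 115 − j271 Ω

λ = v/f = 0.89·c / 2.39 GHz = 0.112 m
βl = 2π·l/λ = 2π × 0.133 = 48°
tan(βl) = tan(48°) = 1.11
Z_in = Z_0·(Z_L + jZ_0·tanβl)/(Z_0 + jZ_L·tanβl)
     = 324·(1600 + j360)/(324 + j1780)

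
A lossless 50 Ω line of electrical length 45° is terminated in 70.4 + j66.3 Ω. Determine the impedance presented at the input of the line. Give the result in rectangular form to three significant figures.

tan(βl) = tan(45°) = 1
Z_in = Z_0·(Z_L + jZ_0·tanβl)/(Z_0 + jZ_L·tanβl)
     = 50·(70.4 + j116)/(-16.3 + j70.4)

Z_in ≈ 67.4 − j65.6 Ω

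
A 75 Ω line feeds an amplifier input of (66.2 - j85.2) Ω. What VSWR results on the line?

VSWR ≈ 3.16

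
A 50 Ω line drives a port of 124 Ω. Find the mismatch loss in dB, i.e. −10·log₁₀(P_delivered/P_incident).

mismatch loss ≈ 0.866 dB

Γ = (124 − 50)/(124 + 50) = 0.425
|Γ|² = 0.181, so P_del/P_inc = 1 − |Γ|² = 0.819
ML = −10·log₁₀(1 − |Γ|²)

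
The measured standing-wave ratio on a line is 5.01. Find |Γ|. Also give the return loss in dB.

|Γ| ≈ 0.667; return loss ≈ 3.51 dB

|Γ| = (S − 1)/(S + 1) = (5.01 − 1)/(5.01 + 1) = 4.01/6.01
RL = −20·log₁₀|Γ| = −20·log₁₀(0.667)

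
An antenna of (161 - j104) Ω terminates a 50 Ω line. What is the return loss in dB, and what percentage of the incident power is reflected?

Γ = (111 − j104)/(211 − j104), |Γ| = 0.647
RL = −20·log₁₀(0.647) = 3.79 dB
P_refl/P_inc = |Γ|² = 0.418

RL ≈ 3.79 dB; 41.8% of incident power reflected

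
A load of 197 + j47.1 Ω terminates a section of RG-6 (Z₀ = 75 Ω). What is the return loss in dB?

RL ≈ 6.49 dB

Γ = (122 + j47.1)/(272 + j47.1), |Γ| = 0.474
RL = −20·log₁₀|Γ| = −20·log₁₀(0.474)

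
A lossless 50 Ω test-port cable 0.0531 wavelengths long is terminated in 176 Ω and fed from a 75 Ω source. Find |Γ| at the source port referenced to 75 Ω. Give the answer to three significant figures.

βl = 2π × 0.0531 = 19.1°
tan(βl) = 0.347
Z_in = Z_0·(Z_L + jZ_0·tanβl)/(Z_0 + jZ_L·tanβl) = 79.2 − j79.3 Ω
Γ_s = (Z_in − Z_s)/(Z_in + Z_s) = (4.22 − j79.3)/(154 − j79.3), |Γ_s| = 0.458

|Γ| ≈ 0.458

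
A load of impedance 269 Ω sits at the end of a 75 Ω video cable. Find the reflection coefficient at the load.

Γ = (Z_L − Z_0)/(Z_L + Z_0) = (269 − 75)/(269 + 75) = 194/344

Γ = 0.564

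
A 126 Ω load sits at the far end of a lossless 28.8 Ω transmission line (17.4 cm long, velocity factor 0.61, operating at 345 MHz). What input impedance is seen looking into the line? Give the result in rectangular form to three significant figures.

Z_in ≈ 8.33 + j14.4 Ω

λ = v/f = 0.61·c / 345 MHz = 0.53 m
βl = 2π·l/λ = 2π × 0.328 = 118°
tan(βl) = tan(118°) = -1.87
Z_in = Z_0·(Z_L + jZ_0·tanβl)/(Z_0 + jZ_L·tanβl)
     = 28.8·(126 − j54)/(28.8 − j236)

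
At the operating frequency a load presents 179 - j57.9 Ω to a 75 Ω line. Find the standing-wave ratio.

VSWR ≈ 2.68

Γ = (Z_L − Z_0)/(Z_L + Z_0) = (104 − j57.9)/(254 − j57.9)
|Γ| = 119/261 = 0.457
VSWR = (1 + |Γ|)/(1 − |Γ|) = 1.46/0.543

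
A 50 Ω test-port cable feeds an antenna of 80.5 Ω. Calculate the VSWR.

VSWR ≈ 1.61

For a purely resistive load, VSWR = R_L/Z_0 or Z_0/R_L (whichever > 1) = 80.5/50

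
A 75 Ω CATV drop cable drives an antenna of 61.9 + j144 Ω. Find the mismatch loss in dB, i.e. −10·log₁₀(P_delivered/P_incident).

mismatch loss ≈ 3.28 dB

Γ = (-13.1 + j144)/(136.9 + j144), |Γ| = 0.728
|Γ|² = 0.53, so P_del/P_inc = 1 − |Γ|² = 0.47
ML = −10·log₁₀(1 − |Γ|²)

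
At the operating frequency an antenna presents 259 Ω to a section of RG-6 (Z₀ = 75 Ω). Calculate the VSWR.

Γ = (259 − 75)/(259 + 75) = 0.551
VSWR = (1 + 0.551)/(1 − 0.551)

VSWR ≈ 3.45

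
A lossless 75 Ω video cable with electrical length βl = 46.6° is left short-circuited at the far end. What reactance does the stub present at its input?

X_in ≈ 79.3 Ω (inductive)

tan(βl) = 1.06
For a short-circuited stub, Z_in = jZ_0·tan(βl)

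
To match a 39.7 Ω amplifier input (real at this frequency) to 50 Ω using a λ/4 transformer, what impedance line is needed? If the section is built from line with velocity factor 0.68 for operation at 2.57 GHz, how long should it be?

Z_qwt = √(Z_0·R_L) = √(50 × 39.7) = √1985
λ = 0.68·c/f = 0.0794 m, so l = λ/4 = 0.0198 m

Z_qwt ≈ 44.6 Ω; length ≈ 1.98 cm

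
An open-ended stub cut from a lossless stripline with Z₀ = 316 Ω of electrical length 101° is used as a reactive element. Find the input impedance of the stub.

tan(βl) = -5.14
For an open-ended stub, Z_in = −jZ_0·cot(βl) = −jZ_0/tan(βl)

Z_in ≈ +j61.4 Ω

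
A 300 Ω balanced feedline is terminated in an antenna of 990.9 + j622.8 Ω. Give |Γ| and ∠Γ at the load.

Γ ≈ 0.649 ∠ 16.3°

Γ = (Z_L − Z_0)/(Z_L + Z_0) = (690.9 + j622.8)/(1291 + j622.8)
|Γ| = 930/1430 = 0.649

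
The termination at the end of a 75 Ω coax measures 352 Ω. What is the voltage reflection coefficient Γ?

Γ = 0.649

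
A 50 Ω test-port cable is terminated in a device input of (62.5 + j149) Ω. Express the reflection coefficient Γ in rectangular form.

Γ ≈ 0.677 + j0.427

Γ = (Z_L − Z_0)/(Z_L + Z_0) = (12.5 + j149)/(112.5 + j149)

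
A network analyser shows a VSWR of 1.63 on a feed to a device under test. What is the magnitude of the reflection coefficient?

|Γ| = (S − 1)/(S + 1) = (1.63 − 1)/(1.63 + 1) = 0.63/2.63

|Γ| ≈ 0.24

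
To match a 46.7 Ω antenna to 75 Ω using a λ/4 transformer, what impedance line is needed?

Z_qwt ≈ 59.2 Ω

Z_qwt = √(Z_0·R_L) = √(75 × 46.7) = √3502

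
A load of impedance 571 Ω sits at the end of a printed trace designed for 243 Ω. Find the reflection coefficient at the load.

Γ = (Z_L − Z_0)/(Z_L + Z_0) = (571 − 243)/(571 + 243) = 328/814

Γ = 0.403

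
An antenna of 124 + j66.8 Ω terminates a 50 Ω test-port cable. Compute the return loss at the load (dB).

RL ≈ 5.43 dB

Γ = (74 + j66.8)/(174 + j66.8), |Γ| = 0.535
RL = −20·log₁₀|Γ| = −20·log₁₀(0.535)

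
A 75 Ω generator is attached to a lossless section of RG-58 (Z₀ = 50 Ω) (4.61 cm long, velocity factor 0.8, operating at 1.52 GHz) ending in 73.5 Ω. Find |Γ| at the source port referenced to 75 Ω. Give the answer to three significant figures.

λ = v/f = 0.8·c / 1.52 GHz = 0.158 m
βl = 2π·l/λ = 2π × 0.292 = 105°
tan(βl) = -3.7
Z_in = Z_0·(Z_L + jZ_0·tanβl)/(Z_0 + jZ_L·tanβl) = 35.3 + j7.02 Ω
Γ_s = (Z_in − Z_s)/(Z_in + Z_s) = (-39.7 + j7.02)/(110 + j7.02), |Γ_s| = 0.365

|Γ| ≈ 0.365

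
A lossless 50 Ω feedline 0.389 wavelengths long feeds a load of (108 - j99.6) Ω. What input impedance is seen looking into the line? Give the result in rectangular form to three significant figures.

Z_in ≈ 49.4 + j77.9 Ω

βl = 2π × 0.389 = 140°
tan(βl) = tan(140°) = -0.838
Z_in = Z_0·(Z_L + jZ_0·tanβl)/(Z_0 + jZ_L·tanβl)
     = 50·(108 − j141)/(-33.5 − j90.5)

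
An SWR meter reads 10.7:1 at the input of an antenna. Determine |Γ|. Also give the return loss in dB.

|Γ| = (S − 1)/(S + 1) = (10.7 − 1)/(10.7 + 1) = 9.7/11.7
RL = −20·log₁₀|Γ| = −20·log₁₀(0.829)

|Γ| ≈ 0.829; return loss ≈ 1.63 dB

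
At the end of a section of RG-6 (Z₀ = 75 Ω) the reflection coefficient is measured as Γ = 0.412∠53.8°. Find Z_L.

Z_L = Z_0·(1 + Γ)/(1 − Γ) = 75·(1.24 + j0.332)/(0.757 − j0.332)

Z_L ≈ 91.2 + j73 Ω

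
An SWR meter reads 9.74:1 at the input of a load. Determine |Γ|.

|Γ| ≈ 0.814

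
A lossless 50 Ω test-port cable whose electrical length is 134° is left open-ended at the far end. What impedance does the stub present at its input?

tan(βl) = -1.04
For an open-ended stub, Z_in = −jZ_0·cot(βl) = −jZ_0/tan(βl)

Z_in ≈ +j48.3 Ω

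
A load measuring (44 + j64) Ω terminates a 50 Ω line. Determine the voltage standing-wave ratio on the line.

VSWR ≈ 3.6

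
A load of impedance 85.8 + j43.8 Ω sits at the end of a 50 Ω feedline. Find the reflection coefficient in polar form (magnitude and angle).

Γ ≈ 0.396 ∠ 32.9°

Γ = (Z_L − Z_0)/(Z_L + Z_0) = (35.8 + j43.8)/(135.8 + j43.8)
|Γ| = 56.6/143 = 0.396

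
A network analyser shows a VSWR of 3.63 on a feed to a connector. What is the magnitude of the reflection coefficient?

|Γ| = (S − 1)/(S + 1) = (3.63 − 1)/(3.63 + 1) = 2.63/4.63

|Γ| ≈ 0.568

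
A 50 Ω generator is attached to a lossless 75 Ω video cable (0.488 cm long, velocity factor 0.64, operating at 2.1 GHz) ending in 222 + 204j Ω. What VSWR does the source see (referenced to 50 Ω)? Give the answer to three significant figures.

VSWR ≈ 8.31

λ = v/f = 0.64·c / 2.1 GHz = 0.0914 m
βl = 2π·l/λ = 2π × 0.0534 = 19.2°
tan(βl) = 0.349
Z_in = Z_0·(Z_L + jZ_0·tanβl)/(Z_0 + jZ_L·tanβl) = 233 − j203 Ω
Γ_s = (Z_in − Z_s)/(Z_in + Z_s) = (183 − j203)/(283 − j203), |Γ_s| = 0.785
VSWR = (1 + |Γ_s|)/(1 − |Γ_s|)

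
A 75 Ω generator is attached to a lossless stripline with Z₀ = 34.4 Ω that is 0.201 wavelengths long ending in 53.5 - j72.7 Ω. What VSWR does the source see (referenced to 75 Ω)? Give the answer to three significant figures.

VSWR ≈ 10.6

βl = 2π × 0.201 = 72.4°
tan(βl) = 3.14
Z_in = Z_0·(Z_L + jZ_0·tanβl)/(Z_0 + jZ_L·tanβl) = 7.07 + j0.117 Ω
Γ_s = (Z_in − Z_s)/(Z_in + Z_s) = (-67.9 + j0.117)/(82.1 + j0.117), |Γ_s| = 0.828
VSWR = (1 + |Γ_s|)/(1 − |Γ_s|)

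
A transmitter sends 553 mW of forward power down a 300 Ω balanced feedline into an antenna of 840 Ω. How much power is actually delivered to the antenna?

Γ = (840 − 300)/(840 + 300) = 0.474
|Γ|² = 0.224
P_refl = |Γ|²·P_inc = 124 mW, P_del = (1 − |Γ|²)·P_inc = 429 mW

P_delivered ≈ 429 mW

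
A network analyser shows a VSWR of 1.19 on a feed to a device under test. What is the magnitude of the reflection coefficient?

|Γ| ≈ 0.0868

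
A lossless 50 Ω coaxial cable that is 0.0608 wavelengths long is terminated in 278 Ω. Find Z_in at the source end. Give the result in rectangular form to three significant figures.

βl = 2π × 0.0608 = 21.9°
tan(βl) = tan(21.9°) = 0.402
Z_in = Z_0·(Z_L + jZ_0·tanβl)/(Z_0 + jZ_L·tanβl)
     = 50·(278 + j20.1)/(50 + j112)

Z_in ≈ 53.9 − j100 Ω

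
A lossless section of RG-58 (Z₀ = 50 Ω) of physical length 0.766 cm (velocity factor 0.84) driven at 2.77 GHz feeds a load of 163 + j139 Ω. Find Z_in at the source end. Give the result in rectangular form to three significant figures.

λ = v/f = 0.84·c / 2.77 GHz = 0.091 m
βl = 2π·l/λ = 2π × 0.0842 = 30.3°
tan(βl) = tan(30.3°) = 0.585
Z_in = Z_0·(Z_L + jZ_0·tanβl)/(Z_0 + jZ_L·tanβl)
     = 50·(163 + j168)/(-31.3 + j95.3)

Z_in ≈ 54.4 − j103 Ω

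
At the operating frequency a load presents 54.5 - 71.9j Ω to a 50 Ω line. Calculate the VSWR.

Γ = (Z_L − Z_0)/(Z_L + Z_0) = (4.5 − j71.9)/(104.5 − j71.9)
|Γ| = 72/127 = 0.568
VSWR = (1 + |Γ|)/(1 − |Γ|) = 1.57/0.432

VSWR ≈ 3.63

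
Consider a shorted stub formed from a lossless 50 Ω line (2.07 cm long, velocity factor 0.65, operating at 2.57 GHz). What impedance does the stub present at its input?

Z_in ≈ −j346 Ω

λ = v/f = 0.65·c / 2.57 GHz = 0.0759 m
βl = 2π·l/λ = 2π × 0.273 = 98.2°
tan(βl) = -6.93
For a shorted stub, Z_in = jZ_0·tan(βl)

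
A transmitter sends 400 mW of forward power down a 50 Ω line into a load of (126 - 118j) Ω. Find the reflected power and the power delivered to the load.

|Γ| = |(76 − j118)/(176 − j118)| = 0.662
|Γ|² = 0.439
P_refl = |Γ|²·P_inc = 176 mW, P_del = (1 − |Γ|²)·P_inc = 224 mW

P_reflected ≈ 176 mW; P_delivered ≈ 224 mW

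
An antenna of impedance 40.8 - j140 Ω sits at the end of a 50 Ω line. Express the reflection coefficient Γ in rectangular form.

Γ ≈ 0.674 − j0.503

Γ = (Z_L − Z_0)/(Z_L + Z_0) = (-9.2 − j140)/(90.8 − j140)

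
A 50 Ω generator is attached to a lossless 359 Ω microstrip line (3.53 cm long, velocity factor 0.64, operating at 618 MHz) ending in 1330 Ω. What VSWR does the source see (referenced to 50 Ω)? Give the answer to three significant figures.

VSWR ≈ 16.2

λ = v/f = 0.64·c / 618 MHz = 0.311 m
βl = 2π·l/λ = 2π × 0.114 = 40.9°
tan(βl) = 0.866
Z_in = Z_0·(Z_L + jZ_0·tanβl)/(Z_0 + jZ_L·tanβl) = 206 − j350 Ω
Γ_s = (Z_in − Z_s)/(Z_in + Z_s) = (156 − j350)/(256 − j350), |Γ_s| = 0.884
VSWR = (1 + |Γ_s|)/(1 − |Γ_s|)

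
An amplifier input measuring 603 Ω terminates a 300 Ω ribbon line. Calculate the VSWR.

VSWR ≈ 2.01

For a purely resistive load, VSWR = R_L/Z_0 or Z_0/R_L (whichever > 1) = 603/300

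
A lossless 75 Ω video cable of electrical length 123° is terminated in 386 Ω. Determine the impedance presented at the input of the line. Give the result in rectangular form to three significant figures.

tan(βl) = tan(123°) = -1.54
Z_in = Z_0·(Z_L + jZ_0·tanβl)/(Z_0 + jZ_L·tanβl)
     = 75·(386 − j115)/(75 − j594)

Z_in ≈ 20.4 + j46.1 Ω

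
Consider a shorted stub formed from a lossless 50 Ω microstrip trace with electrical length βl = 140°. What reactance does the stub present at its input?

X_in ≈ -42 Ω (capacitive)

tan(βl) = -0.839
For a shorted stub, Z_in = jZ_0·tan(βl)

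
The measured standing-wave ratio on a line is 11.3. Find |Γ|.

|Γ| ≈ 0.837

|Γ| = (S − 1)/(S + 1) = (11.3 − 1)/(11.3 + 1) = 10.3/12.3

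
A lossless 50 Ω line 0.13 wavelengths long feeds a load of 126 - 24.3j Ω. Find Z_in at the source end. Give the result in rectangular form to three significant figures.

βl = 2π × 0.13 = 46.8°
tan(βl) = tan(46.8°) = 1.06
Z_in = Z_0·(Z_L + jZ_0·tanβl)/(Z_0 + jZ_L·tanβl)
     = 50·(126 + j28.9)/(75.9 + j134)

Z_in ≈ 28.3 − j31 Ω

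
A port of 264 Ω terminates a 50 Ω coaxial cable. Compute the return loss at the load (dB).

RL ≈ 3.33 dB

Γ = (264 − 50)/(264 + 50) = 0.682
RL = −20·log₁₀|Γ| = −20·log₁₀(0.682)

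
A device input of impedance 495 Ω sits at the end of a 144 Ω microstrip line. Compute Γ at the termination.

Γ = 0.549

Γ = (Z_L − Z_0)/(Z_L + Z_0) = (495 − 144)/(495 + 144) = 351/639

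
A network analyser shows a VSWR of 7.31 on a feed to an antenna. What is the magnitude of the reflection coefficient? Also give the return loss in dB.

|Γ| ≈ 0.759; return loss ≈ 2.39 dB

|Γ| = (S − 1)/(S + 1) = (7.31 − 1)/(7.31 + 1) = 6.31/8.31
RL = −20·log₁₀|Γ| = −20·log₁₀(0.759)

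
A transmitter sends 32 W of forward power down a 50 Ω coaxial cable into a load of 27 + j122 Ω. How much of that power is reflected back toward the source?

|Γ| = |(-23 + j122)/(77 + j122)| = 0.861
|Γ|² = 0.741
P_refl = |Γ|²·P_inc = 23.7 W, P_del = (1 − |Γ|²)·P_inc = 8.3 W

P_reflected ≈ 23.7 W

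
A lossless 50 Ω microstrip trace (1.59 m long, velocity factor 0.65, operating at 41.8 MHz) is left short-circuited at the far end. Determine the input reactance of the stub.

X_in ≈ -77.9 Ω (capacitive)

λ = v/f = 0.65·c / 41.8 MHz = 4.67 m
βl = 2π·l/λ = 2π × 0.341 = 123°
tan(βl) = -1.56
For a short-circuited stub, Z_in = jZ_0·tan(βl)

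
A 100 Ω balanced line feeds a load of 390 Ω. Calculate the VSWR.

VSWR ≈ 3.9

Γ = (390 − 100)/(390 + 100) = 0.592
VSWR = (1 + 0.592)/(1 − 0.592)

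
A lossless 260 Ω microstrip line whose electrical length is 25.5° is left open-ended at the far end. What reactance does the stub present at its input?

tan(βl) = 0.477
For an open-ended stub, Z_in = −jZ_0·cot(βl) = −jZ_0/tan(βl)

X_in ≈ -545 Ω (capacitive)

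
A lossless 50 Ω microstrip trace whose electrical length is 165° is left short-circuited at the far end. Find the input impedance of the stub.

tan(βl) = -0.268
For a short-circuited stub, Z_in = jZ_0·tan(βl)

Z_in ≈ −j13.4 Ω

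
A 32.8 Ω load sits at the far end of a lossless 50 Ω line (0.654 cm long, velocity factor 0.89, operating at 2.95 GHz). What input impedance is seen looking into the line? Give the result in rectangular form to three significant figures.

λ = v/f = 0.89·c / 2.95 GHz = 0.0905 m
βl = 2π·l/λ = 2π × 0.0723 = 26°
tan(βl) = tan(26°) = 0.488
Z_in = Z_0·(Z_L + jZ_0·tanβl)/(Z_0 + jZ_L·tanβl)
     = 50·(32.8 + j24.4)/(50 + j16)

Z_in ≈ 36.8 + j12.6 Ω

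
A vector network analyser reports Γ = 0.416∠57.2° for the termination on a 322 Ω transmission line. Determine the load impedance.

Z_L = Z_0·(1 + Γ)/(1 − Γ) = 322·(1.23 + j0.35)/(0.775 − j0.35)

Z_L ≈ 369 + j312 Ω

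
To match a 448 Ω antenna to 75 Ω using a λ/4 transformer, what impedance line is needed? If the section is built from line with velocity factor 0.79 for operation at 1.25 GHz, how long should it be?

Z_qwt = √(Z_0·R_L) = √(75 × 448) = √33600
λ = 0.79·c/f = 0.19 m, so l = λ/4 = 0.0474 m

Z_qwt ≈ 183 Ω; length ≈ 4.74 cm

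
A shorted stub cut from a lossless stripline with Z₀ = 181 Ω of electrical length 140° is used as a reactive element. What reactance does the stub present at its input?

X_in ≈ -152 Ω (capacitive)

tan(βl) = -0.839
For a shorted stub, Z_in = jZ_0·tan(βl)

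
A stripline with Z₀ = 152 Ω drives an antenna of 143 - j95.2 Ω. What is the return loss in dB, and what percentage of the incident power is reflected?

RL ≈ 10.2 dB; 9.52% of incident power reflected

Γ = (-9 − j95.2)/(295 − j95.2), |Γ| = 0.308
RL = −20·log₁₀(0.308) = 10.2 dB
P_refl/P_inc = |Γ|² = 0.0952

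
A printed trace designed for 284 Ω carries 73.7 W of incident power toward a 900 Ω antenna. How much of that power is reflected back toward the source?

P_reflected ≈ 19.9 W

Γ = (900 − 284)/(900 + 284) = 0.52
|Γ|² = 0.271
P_refl = |Γ|²·P_inc = 19.9 W, P_del = (1 − |Γ|²)·P_inc = 53.8 W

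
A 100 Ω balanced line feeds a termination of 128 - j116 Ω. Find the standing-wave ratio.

VSWR ≈ 2.75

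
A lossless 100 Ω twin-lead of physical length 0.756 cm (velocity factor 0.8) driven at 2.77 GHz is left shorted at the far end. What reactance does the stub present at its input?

λ = v/f = 0.8·c / 2.77 GHz = 0.0866 m
βl = 2π·l/λ = 2π × 0.0873 = 31.4°
tan(βl) = 0.611
For a shorted stub, Z_in = jZ_0·tan(βl)

X_in ≈ 61.1 Ω (inductive)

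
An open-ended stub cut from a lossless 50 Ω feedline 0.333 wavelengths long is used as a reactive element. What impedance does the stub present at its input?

βl = 2π × 0.333 = 120°
tan(βl) = -1.74
For an open-ended stub, Z_in = −jZ_0·cot(βl) = −jZ_0/tan(βl)

Z_in ≈ +j28.7 Ω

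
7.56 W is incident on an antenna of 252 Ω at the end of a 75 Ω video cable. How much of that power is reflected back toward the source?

Γ = (252 − 75)/(252 + 75) = 0.541
|Γ|² = 0.293
P_refl = |Γ|²·P_inc = 2.21 W, P_del = (1 − |Γ|²)·P_inc = 5.35 W

P_reflected ≈ 2.21 W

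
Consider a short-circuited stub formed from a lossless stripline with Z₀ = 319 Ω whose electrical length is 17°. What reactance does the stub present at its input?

X_in ≈ 97.5 Ω (inductive)

tan(βl) = 0.306
For a short-circuited stub, Z_in = jZ_0·tan(βl)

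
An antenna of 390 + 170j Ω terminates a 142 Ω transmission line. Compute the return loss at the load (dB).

Γ = (248 + j170)/(532 + j170), |Γ| = 0.538
RL = −20·log₁₀|Γ| = −20·log₁₀(0.538)

RL ≈ 5.38 dB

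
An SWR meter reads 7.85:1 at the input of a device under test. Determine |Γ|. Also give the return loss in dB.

|Γ| = (S − 1)/(S + 1) = (7.85 − 1)/(7.85 + 1) = 6.85/8.85
RL = −20·log₁₀|Γ| = −20·log₁₀(0.774)

|Γ| ≈ 0.774; return loss ≈ 2.23 dB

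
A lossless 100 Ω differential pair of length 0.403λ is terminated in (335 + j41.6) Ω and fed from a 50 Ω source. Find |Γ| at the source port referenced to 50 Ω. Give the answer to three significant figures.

βl = 2π × 0.403 = 145°
tan(βl) = -0.698
Z_in = Z_0·(Z_L + jZ_0·tanβl)/(Z_0 + jZ_L·tanβl) = 69.8 + j105 Ω
Γ_s = (Z_in − Z_s)/(Z_in + Z_s) = (19.8 + j105)/(120 + j105), |Γ_s| = 0.67

|Γ| ≈ 0.67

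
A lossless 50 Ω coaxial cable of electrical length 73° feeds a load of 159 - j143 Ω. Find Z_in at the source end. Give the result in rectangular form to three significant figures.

Z_in ≈ 8.64 − j6.69 Ω

tan(βl) = tan(73°) = 3.27
Z_in = Z_0·(Z_L + jZ_0·tanβl)/(Z_0 + jZ_L·tanβl)
     = 50·(159 + j20.5)/(518 + j520)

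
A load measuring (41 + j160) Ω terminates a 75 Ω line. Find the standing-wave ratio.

VSWR ≈ 10.6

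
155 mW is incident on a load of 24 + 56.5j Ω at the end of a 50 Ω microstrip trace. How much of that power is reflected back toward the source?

P_reflected ≈ 69.2 mW

|Γ| = |(-26 + j56.5)/(74 + j56.5)| = 0.668
|Γ|² = 0.446
P_refl = |Γ|²·P_inc = 69.2 mW, P_del = (1 − |Γ|²)·P_inc = 85.8 mW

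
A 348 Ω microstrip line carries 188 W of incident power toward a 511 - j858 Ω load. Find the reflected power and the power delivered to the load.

|Γ| = |(163 − j858)/(859 − j858)| = 0.719
|Γ|² = 0.517
P_refl = |Γ|²·P_inc = 97.3 W, P_del = (1 − |Γ|²)·P_inc = 90.7 W

P_reflected ≈ 97.3 W; P_delivered ≈ 90.7 W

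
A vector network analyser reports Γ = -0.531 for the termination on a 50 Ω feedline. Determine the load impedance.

Z_L = Z_0·(1 + Γ)/(1 − Γ) = 50·(0.469)/(1.53)

Z_L ≈ 15.3 Ω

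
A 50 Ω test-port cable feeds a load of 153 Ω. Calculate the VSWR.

For a purely resistive load, VSWR = R_L/Z_0 or Z_0/R_L (whichever > 1) = 153/50

VSWR ≈ 3.06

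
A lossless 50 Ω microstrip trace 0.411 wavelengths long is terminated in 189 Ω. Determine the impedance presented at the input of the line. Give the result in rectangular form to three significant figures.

Z_in ≈ 39.9 + j63 Ω

βl = 2π × 0.411 = 148°
tan(βl) = tan(148°) = -0.626
Z_in = Z_0·(Z_L + jZ_0·tanβl)/(Z_0 + jZ_L·tanβl)
     = 50·(189 − j31.3)/(50 − j118)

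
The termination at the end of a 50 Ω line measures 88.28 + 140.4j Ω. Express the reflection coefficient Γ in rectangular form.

Γ ≈ 0.644 + j0.362

Γ = (Z_L − Z_0)/(Z_L + Z_0) = (38.28 + j140.4)/(138.3 + j140.4)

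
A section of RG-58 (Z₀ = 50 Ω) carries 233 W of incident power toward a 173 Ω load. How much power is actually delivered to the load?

Γ = (173 − 50)/(173 + 50) = 0.552
|Γ|² = 0.304
P_refl = |Γ|²·P_inc = 70.9 W, P_del = (1 − |Γ|²)·P_inc = 162 W

P_delivered ≈ 162 W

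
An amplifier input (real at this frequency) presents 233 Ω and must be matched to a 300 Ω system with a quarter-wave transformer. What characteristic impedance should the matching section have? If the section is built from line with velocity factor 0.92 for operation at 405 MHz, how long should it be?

Z_qwt ≈ 264 Ω; length ≈ 17 cm

Z_qwt = √(Z_0·R_L) = √(300 × 233) = √69900
λ = 0.92·c/f = 0.681 m, so l = λ/4 = 0.17 m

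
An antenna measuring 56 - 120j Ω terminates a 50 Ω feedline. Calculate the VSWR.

Γ = (Z_L − Z_0)/(Z_L + Z_0) = (6 − j120)/(106 − j120)
|Γ| = 120/160 = 0.75
VSWR = (1 + |Γ|)/(1 − |Γ|) = 1.75/0.25

VSWR ≈ 7.01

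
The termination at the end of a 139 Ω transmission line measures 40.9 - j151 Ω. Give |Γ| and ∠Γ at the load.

Γ = (Z_L − Z_0)/(Z_L + Z_0) = (-98.1 − j151)/(179.9 − j151)
|Γ| = 180/235 = 0.767

Γ ≈ 0.767 ∠ -83°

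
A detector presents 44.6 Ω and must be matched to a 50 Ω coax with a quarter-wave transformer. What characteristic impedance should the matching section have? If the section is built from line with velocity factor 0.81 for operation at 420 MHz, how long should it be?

Z_qwt ≈ 47.2 Ω; length ≈ 14.5 cm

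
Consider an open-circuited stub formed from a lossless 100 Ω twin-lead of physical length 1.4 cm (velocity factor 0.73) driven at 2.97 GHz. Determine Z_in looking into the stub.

λ = v/f = 0.73·c / 2.97 GHz = 0.0737 m
βl = 2π·l/λ = 2π × 0.19 = 68.4°
tan(βl) = 2.52
For an open-circuited stub, Z_in = −jZ_0·cot(βl) = −jZ_0/tan(βl)

Z_in ≈ −j39.7 Ω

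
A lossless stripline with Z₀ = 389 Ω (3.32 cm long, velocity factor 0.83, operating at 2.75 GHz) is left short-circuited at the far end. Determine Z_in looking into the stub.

λ = v/f = 0.83·c / 2.75 GHz = 0.0905 m
βl = 2π·l/λ = 2π × 0.367 = 132°
tan(βl) = -1.11
For a short-circuited stub, Z_in = jZ_0·tan(βl)

Z_in ≈ −j432 Ω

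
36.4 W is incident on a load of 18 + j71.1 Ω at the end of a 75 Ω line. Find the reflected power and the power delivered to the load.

P_reflected ≈ 22.1 W; P_delivered ≈ 14.3 W

|Γ| = |(-57 + j71.1)/(93 + j71.1)| = 0.778
|Γ|² = 0.606
P_refl = |Γ|²·P_inc = 22.1 W, P_del = (1 − |Γ|²)·P_inc = 14.3 W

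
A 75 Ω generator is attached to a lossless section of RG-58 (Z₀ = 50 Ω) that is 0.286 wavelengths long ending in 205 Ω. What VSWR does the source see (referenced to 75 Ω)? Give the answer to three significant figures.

VSWR ≈ 5.98

βl = 2π × 0.286 = 103°
tan(βl) = -4.35
Z_in = Z_0·(Z_L + jZ_0·tanβl)/(Z_0 + jZ_L·tanβl) = 12.8 + j10.8 Ω
Γ_s = (Z_in − Z_s)/(Z_in + Z_s) = (-62.2 + j10.8)/(87.8 + j10.8), |Γ_s| = 0.714
VSWR = (1 + |Γ_s|)/(1 − |Γ_s|)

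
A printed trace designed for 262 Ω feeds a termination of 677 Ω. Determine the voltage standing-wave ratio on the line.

VSWR ≈ 2.58

Γ = (677 − 262)/(677 + 262) = 0.442
VSWR = (1 + 0.442)/(1 − 0.442)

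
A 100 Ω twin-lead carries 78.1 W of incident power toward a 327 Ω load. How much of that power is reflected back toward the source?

P_reflected ≈ 22.1 W

Γ = (327 − 100)/(327 + 100) = 0.532
|Γ|² = 0.283
P_refl = |Γ|²·P_inc = 22.1 W, P_del = (1 − |Γ|²)·P_inc = 56 W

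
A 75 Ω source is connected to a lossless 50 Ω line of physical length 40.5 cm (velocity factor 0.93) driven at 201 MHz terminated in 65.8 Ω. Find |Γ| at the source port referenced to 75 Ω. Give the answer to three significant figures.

|Γ| ≈ 0.318

λ = v/f = 0.93·c / 201 MHz = 1.39 m
βl = 2π·l/λ = 2π × 0.292 = 105°
tan(βl) = -3.72
Z_in = Z_0·(Z_L + jZ_0·tanβl)/(Z_0 + jZ_L·tanβl) = 39.1 + j5.45 Ω
Γ_s = (Z_in − Z_s)/(Z_in + Z_s) = (-35.9 + j5.45)/(114 + j5.45), |Γ_s| = 0.318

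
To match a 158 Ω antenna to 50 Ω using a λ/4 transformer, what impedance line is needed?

Z_qwt ≈ 88.9 Ω

Z_qwt = √(Z_0·R_L) = √(50 × 158) = √7900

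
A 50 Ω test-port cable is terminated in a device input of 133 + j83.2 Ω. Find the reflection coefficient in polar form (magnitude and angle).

Γ = (Z_L − Z_0)/(Z_L + Z_0) = (83 + j83.2)/(183 + j83.2)
|Γ| = 118/201 = 0.585

Γ ≈ 0.585 ∠ 20.6°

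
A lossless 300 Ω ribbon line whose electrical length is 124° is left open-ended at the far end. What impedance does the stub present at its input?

Z_in ≈ +j202 Ω

tan(βl) = -1.48
For an open-ended stub, Z_in = −jZ_0·cot(βl) = −jZ_0/tan(βl)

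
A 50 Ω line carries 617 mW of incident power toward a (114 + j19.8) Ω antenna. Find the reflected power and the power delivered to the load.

|Γ| = |(64 + j19.8)/(164 + j19.8)| = 0.406
|Γ|² = 0.164
P_refl = |Γ|²·P_inc = 101 mW, P_del = (1 − |Γ|²)·P_inc = 516 mW

P_reflected ≈ 101 mW; P_delivered ≈ 516 mW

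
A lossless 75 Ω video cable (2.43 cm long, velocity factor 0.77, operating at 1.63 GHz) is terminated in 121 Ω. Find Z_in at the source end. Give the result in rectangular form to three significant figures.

Z_in ≈ 53.9 − j22.4 Ω

λ = v/f = 0.77·c / 1.63 GHz = 0.142 m
βl = 2π·l/λ = 2π × 0.171 = 61.7°
tan(βl) = tan(61.7°) = 1.86
Z_in = Z_0·(Z_L + jZ_0·tanβl)/(Z_0 + jZ_L·tanβl)
     = 75·(121 + j139)/(75 + j225)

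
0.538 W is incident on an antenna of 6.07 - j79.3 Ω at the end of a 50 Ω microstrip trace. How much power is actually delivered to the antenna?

|Γ| = |(-43.93 − j79.3)/(56.07 − j79.3)| = 0.933
|Γ|² = 0.871
P_refl = |Γ|²·P_inc = 0.469 W, P_del = (1 − |Γ|²)·P_inc = 0.0692 W

P_delivered ≈ 0.0692 W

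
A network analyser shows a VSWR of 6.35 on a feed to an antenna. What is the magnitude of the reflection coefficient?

|Γ| ≈ 0.728

|Γ| = (S − 1)/(S + 1) = (6.35 − 1)/(6.35 + 1) = 5.35/7.35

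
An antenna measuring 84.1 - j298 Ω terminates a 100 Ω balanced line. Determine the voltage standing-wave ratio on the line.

VSWR ≈ 12.5

Γ = (Z_L − Z_0)/(Z_L + Z_0) = (-15.9 − j298)/(184.1 − j298)
|Γ| = 298/350 = 0.852
VSWR = (1 + |Γ|)/(1 − |Γ|) = 1.85/0.148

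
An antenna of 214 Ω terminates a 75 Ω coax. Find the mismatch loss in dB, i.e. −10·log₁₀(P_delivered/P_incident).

mismatch loss ≈ 1.14 dB

Γ = (214 − 75)/(214 + 75) = 0.481
|Γ|² = 0.231, so P_del/P_inc = 1 − |Γ|² = 0.769
ML = −10·log₁₀(1 − |Γ|²)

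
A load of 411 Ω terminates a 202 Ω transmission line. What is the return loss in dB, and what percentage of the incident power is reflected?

RL ≈ 9.35 dB; 11.6% of incident power reflected

Γ = (411 − 202)/(411 + 202) = 0.341
RL = −20·log₁₀(0.341) = 9.35 dB
P_refl/P_inc = |Γ|² = 0.116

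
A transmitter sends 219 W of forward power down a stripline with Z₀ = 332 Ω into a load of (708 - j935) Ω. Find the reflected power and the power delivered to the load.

P_reflected ≈ 114 W; P_delivered ≈ 105 W

|Γ| = |(376 − j935)/(1040 − j935)| = 0.721
|Γ|² = 0.519
P_refl = |Γ|²·P_inc = 114 W, P_del = (1 − |Γ|²)·P_inc = 105 W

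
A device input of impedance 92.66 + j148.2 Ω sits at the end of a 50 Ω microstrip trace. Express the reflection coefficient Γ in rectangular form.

Γ = (Z_L − Z_0)/(Z_L + Z_0) = (42.66 + j148.2)/(142.7 + j148.2)

Γ ≈ 0.663 + j0.35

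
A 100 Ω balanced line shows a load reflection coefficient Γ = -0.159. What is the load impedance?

Z_L = Z_0·(1 + Γ)/(1 − Γ) = 100·(0.841)/(1.16)

Z_L ≈ 72.6 Ω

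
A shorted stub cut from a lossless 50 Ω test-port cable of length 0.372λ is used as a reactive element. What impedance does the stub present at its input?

βl = 2π × 0.372 = 134°
tan(βl) = -1.04
For a shorted stub, Z_in = jZ_0·tan(βl)

Z_in ≈ −j51.9 Ω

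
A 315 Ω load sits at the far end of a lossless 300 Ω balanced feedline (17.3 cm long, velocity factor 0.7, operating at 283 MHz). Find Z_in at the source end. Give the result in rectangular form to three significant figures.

λ = v/f = 0.7·c / 283 MHz = 0.742 m
βl = 2π·l/λ = 2π × 0.233 = 83.9°
tan(βl) = tan(83.9°) = 9.4
Z_in = Z_0·(Z_L + jZ_0·tanβl)/(Z_0 + jZ_L·tanβl)
     = 300·(315 + j2820)/(300 + j2960)

Z_in ≈ 286 − j2.94 Ω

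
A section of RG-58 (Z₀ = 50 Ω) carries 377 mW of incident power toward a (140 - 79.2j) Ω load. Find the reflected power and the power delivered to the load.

|Γ| = |(90 − j79.2)/(190 − j79.2)| = 0.582
|Γ|² = 0.339
P_refl = |Γ|²·P_inc = 128 mW, P_del = (1 − |Γ|²)·P_inc = 249 mW

P_reflected ≈ 128 mW; P_delivered ≈ 249 mW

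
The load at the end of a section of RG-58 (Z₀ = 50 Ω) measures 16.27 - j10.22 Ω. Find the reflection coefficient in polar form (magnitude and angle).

Γ = (Z_L − Z_0)/(Z_L + Z_0) = (-33.73 − j10.22)/(66.27 − j10.22)
|Γ| = 35.2/67.1 = 0.526

Γ ≈ 0.526 ∠ -154°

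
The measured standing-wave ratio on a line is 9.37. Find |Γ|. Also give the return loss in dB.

|Γ| ≈ 0.807; return loss ≈ 1.86 dB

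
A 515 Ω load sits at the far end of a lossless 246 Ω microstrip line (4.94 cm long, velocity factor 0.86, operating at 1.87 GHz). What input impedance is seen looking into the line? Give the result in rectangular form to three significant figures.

λ = v/f = 0.86·c / 1.87 GHz = 0.138 m
βl = 2π·l/λ = 2π × 0.358 = 129°
tan(βl) = tan(129°) = -1.24
Z_in = Z_0·(Z_L + jZ_0·tanβl)/(Z_0 + jZ_L·tanβl)
     = 246·(515 − j305)/(246 − j638)

Z_in ≈ 169 + j133 Ω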